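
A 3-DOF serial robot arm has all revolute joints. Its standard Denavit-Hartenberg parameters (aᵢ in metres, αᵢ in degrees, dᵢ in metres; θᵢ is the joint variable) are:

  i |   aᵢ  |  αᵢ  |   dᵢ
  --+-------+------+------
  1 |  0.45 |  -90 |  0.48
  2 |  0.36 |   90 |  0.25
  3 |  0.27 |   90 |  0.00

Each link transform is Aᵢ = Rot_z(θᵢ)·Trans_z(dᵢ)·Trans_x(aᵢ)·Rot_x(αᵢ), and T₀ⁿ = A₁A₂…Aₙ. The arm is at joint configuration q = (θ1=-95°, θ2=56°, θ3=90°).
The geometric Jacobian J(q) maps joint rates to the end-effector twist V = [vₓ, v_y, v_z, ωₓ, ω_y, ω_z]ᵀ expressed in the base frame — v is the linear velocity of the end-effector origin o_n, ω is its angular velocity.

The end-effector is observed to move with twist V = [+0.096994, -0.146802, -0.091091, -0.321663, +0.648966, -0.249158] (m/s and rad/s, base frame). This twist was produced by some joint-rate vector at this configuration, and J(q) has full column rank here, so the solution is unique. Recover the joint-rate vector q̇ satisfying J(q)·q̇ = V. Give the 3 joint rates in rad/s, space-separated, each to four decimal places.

0.1680 -0.3770 -0.7460

o_n = [0.4613, -0.6942, 0.1815]
J₁: ẑ×o_n = [0.6942, 0.4613, -0.0000], ω = ẑ
J2: z=[0.9962, -0.0872, 0.0000] o=[-0.0392, -0.4483, 0.4800] → [0.0260, 0.2973, -0.2013, 0.9962, -0.0872, 0.0000]
J3: z=[-0.0723, -0.8259, 0.5592] o=[0.1923, -0.6706, 0.1815] → [0.0132, 0.1504, 0.2238, -0.0723, -0.8259, 0.5592]
q̇ = J⁺·V = [0.1680, -0.3770, -0.7460]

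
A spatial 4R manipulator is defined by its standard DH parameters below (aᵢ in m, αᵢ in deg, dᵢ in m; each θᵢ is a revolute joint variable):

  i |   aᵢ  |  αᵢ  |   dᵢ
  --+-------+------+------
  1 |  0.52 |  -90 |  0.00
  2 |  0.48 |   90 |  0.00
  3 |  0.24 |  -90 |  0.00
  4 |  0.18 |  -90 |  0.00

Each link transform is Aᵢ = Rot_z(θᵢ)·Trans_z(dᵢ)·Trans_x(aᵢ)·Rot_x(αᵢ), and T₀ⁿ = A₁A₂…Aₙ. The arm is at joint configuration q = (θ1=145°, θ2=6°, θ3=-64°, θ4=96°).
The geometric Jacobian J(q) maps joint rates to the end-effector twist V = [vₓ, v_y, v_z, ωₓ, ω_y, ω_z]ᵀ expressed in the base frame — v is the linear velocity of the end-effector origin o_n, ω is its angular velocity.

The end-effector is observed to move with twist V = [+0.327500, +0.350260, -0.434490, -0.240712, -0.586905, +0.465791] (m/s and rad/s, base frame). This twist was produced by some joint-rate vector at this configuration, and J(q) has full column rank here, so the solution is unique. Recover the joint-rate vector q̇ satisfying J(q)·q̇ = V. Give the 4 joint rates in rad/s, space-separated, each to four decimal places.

-0.4860 0.7350 0.9320 -0.2650

o_n = [-0.7666, 0.7795, -0.2383]
J₁: ẑ×o_n = [-0.7795, -0.7666, 0.0000], ω = ẑ
J2: z=[-0.5736, -0.8192, 0.0000] o=[-0.4260, 0.2983, 0.0000] → [0.1952, -0.1367, -0.5551, -0.5736, -0.8192, 0.0000]
J3: z=[-0.0856, 0.0600, 0.9945] o=[-0.8170, 0.5721, -0.0502] → [-0.2176, 0.0340, -0.0208, -0.0856, 0.0600, 0.9945]
J4: z=[-0.9837, 0.1536, -0.0939] o=[-0.7790, 0.8088, -0.0612] → [-0.0300, -0.1754, 0.0269, -0.9837, 0.1536, -0.0939]
q̇ = J⁺·V = [-0.4860, 0.7350, 0.9320, -0.2650]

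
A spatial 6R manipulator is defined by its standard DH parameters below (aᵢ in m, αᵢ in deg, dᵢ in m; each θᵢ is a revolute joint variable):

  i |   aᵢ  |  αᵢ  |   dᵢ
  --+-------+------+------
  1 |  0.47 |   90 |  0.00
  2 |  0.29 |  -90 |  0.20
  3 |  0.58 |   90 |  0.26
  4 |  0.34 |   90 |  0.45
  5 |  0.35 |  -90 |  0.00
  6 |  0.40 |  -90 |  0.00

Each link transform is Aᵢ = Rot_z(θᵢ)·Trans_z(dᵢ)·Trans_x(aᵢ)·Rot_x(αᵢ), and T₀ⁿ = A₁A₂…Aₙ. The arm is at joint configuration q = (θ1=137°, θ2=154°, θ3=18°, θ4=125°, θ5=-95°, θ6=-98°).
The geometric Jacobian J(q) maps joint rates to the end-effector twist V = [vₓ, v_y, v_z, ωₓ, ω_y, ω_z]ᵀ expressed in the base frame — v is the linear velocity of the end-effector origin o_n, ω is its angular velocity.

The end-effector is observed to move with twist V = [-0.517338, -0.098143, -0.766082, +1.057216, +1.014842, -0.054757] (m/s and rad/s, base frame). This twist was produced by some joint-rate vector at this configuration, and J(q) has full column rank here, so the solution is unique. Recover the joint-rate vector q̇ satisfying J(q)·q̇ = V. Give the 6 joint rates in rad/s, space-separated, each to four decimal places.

-0.7530 0.4890 0.4220 0.9680 -0.5330 -0.8680

o_n = [0.6557, -0.4401, -0.2190]
J₁: ẑ×o_n = [0.4401, 0.6557, -0.0000], ω = ẑ
J2: z=[0.6820, 0.7314, 0.0000] o=[-0.3437, 0.3205, 0.0000] → [-0.1602, 0.1494, -1.2497, 0.6820, 0.7314, 0.0000]
J3: z=[0.3206, -0.2990, -0.8988] o=[-0.0167, 0.2890, 0.1271] → [-0.5518, -0.4934, -0.0327, 0.3206, -0.2990, -0.8988]
J4: z=[0.8517, 0.5061, 0.1355] o=[0.3070, -0.2579, 0.1353] → [-0.1546, 0.3490, -0.3317, 0.8517, 0.5061, 0.1355]
J5: z=[0.5234, -0.8342, -0.1740] o=[0.6988, 0.0444, -0.1354] → [-0.0145, 0.0513, -0.2895, 0.5234, -0.8342, -0.1740]
J6: z=[-0.0494, 0.1742, -0.9835] o=[0.4010, -0.1388, -0.1529] → [-0.3078, -0.2537, -0.0295, -0.0494, 0.1742, -0.9835]
q̇ = J⁺·V = [-0.7530, 0.4890, 0.4220, 0.9680, -0.5330, -0.8680]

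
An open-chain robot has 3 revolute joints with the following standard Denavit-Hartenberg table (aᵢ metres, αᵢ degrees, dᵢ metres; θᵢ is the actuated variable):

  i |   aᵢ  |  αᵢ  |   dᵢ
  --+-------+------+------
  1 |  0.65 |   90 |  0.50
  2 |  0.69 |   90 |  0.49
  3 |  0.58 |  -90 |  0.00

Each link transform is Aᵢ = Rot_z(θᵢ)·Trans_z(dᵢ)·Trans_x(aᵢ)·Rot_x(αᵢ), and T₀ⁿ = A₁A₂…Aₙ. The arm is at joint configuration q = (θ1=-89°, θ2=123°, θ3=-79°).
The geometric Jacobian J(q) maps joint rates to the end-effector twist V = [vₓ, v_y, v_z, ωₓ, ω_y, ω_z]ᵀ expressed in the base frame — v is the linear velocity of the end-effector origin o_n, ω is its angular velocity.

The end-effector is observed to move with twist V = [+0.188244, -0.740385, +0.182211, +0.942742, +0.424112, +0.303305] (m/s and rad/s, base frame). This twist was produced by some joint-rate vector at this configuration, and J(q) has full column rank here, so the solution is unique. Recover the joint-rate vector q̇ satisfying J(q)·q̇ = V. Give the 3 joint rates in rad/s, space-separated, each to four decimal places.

o_n = [0.0831, -0.2125, 1.1715]
J₁: ẑ×o_n = [0.2125, 0.0831, -0.0000], ω = ẑ
J2: z=[-0.9998, -0.0175, 0.0000] o=[0.0113, -0.6499, 0.5000] → [-0.0117, 0.6714, -0.4361, -0.9998, -0.0175, 0.0000]
J3: z=[0.0146, -0.8385, 0.5446] o=[-0.4851, -0.2827, 1.0787] → [-0.1161, 0.3081, 0.4775, 0.0146, -0.8385, 0.5446]
q̇ = J⁺·V = [0.5680, -0.9500, -0.4860]

0.5680 -0.9500 -0.4860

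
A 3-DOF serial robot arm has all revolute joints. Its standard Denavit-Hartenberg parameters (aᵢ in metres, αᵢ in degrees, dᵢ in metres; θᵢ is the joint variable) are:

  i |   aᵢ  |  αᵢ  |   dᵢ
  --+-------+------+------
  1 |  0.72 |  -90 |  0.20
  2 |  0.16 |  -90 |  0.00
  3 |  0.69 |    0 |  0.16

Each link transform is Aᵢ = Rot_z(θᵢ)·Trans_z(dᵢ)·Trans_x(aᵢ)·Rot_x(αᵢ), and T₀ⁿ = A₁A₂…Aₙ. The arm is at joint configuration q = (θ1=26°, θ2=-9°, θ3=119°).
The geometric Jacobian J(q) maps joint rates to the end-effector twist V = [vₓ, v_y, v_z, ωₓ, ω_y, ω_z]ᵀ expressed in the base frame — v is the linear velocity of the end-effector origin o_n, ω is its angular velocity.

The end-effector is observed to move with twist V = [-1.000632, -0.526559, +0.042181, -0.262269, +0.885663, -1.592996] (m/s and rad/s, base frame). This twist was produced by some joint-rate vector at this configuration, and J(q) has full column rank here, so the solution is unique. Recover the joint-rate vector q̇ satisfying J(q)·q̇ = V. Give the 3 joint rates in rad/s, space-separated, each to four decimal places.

-0.6300 0.9110 0.9750

o_n = [0.7793, -0.2914, 0.0147]
J₁: ẑ×o_n = [0.2914, 0.7793, -0.0000], ω = ẑ
J2: z=[-0.4384, 0.8988, 0.0000] o=[0.6471, 0.3156, 0.2000] → [-0.1666, -0.0812, 0.1473, -0.4384, 0.8988, 0.0000]
J3: z=[0.1406, 0.0686, -0.9877] o=[0.7892, 0.3849, 0.2250] → [-0.6824, 0.0394, -0.0944, 0.1406, 0.0686, -0.9877]
q̇ = J⁺·V = [-0.6300, 0.9110, 0.9750]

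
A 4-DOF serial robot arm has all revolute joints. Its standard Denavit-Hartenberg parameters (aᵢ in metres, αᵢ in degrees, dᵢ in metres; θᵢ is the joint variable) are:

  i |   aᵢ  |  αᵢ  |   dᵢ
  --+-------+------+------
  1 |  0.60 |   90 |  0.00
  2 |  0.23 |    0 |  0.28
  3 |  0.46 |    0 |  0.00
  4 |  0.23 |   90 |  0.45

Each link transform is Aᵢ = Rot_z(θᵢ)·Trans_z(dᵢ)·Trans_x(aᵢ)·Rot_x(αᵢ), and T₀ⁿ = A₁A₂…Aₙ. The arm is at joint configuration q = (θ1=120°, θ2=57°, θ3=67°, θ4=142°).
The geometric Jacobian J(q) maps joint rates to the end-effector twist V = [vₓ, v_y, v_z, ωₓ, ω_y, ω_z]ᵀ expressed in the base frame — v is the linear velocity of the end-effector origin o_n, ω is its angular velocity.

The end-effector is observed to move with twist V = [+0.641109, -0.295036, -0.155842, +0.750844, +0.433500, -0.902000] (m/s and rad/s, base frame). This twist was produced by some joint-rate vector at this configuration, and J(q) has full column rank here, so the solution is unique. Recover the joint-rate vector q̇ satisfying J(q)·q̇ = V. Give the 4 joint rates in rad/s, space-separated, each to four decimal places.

o_n = [0.4062, 0.7564, 0.3448]
J₁: ẑ×o_n = [-0.7564, 0.4062, 0.0000], ω = ẑ
J2: z=[0.8660, 0.5000, 0.0000] o=[-0.3000, 0.5196, 0.0000] → [0.1724, -0.2986, -0.1480, 0.8660, 0.5000, 0.0000]
J3: z=[0.8660, 0.5000, 0.0000] o=[-0.1201, 0.7681, 0.1929] → [0.0760, -0.1316, -0.2733, 0.8660, 0.5000, 0.0000]
J4: z=[0.8660, 0.5000, 0.0000] o=[0.0085, 0.5453, 0.5743] → [-0.1147, 0.1987, -0.0160, 0.8660, 0.5000, 0.0000]
q̇ = J⁺·V = [-0.9020, -0.2480, 0.6790, 0.4360]

-0.9020 -0.2480 0.6790 0.4360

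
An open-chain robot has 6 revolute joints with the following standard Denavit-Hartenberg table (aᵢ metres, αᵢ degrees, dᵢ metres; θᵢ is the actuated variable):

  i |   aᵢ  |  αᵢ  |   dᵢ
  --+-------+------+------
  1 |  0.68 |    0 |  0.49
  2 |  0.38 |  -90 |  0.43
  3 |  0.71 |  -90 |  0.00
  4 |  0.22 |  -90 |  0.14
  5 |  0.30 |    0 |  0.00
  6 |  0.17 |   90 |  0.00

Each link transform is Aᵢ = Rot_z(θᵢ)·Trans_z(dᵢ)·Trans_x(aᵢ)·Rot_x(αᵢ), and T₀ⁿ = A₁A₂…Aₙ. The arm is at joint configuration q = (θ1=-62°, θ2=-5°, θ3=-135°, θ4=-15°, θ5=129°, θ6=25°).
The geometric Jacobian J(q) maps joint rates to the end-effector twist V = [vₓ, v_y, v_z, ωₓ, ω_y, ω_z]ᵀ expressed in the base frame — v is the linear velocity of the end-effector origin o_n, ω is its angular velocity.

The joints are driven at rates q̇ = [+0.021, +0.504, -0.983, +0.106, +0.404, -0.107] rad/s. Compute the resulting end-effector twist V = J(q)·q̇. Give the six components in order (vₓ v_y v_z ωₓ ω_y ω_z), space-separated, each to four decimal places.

-0.1231 0.0696 -0.5242 -1.1609 -0.5151 0.6543

o_n = [0.2287, -0.4677, 1.2204]
J₁: ẑ×o_n = [0.4677, 0.2287, -0.0000], ω = ẑ
J2: z=[0.0000, 0.0000, 1.0000] o=[0.3192, -0.6004, 0.4900] → [-0.1327, -0.0905, 0.0000, 0.0000, 0.0000, 1.0000]
J3: z=[0.9205, 0.3907, 0.0000] o=[0.4677, -0.9502, 0.9200] → [0.1174, -0.2766, 0.5376, 0.9205, 0.3907, 0.0000]
J4: z=[0.2763, -0.6509, 0.7071] o=[0.2716, -0.4881, 1.4220] → [0.1168, 0.0254, -0.0223, 0.2763, -0.6509, 0.7071]
J5: z=[-0.9606, -0.2090, 0.1830] o=[0.3039, -0.4186, 1.6713] → [0.1032, -0.4469, 0.0314, -0.9606, -0.2090, 0.1830]
J6: z=[-0.9606, -0.2090, 0.1830] o=[0.2449, -0.4047, 1.3775] → [0.0443, -0.1538, 0.0571, -0.9606, -0.2090, 0.1830]
V = J·q̇ = [-0.1231, 0.0696, -0.5242, -1.1609, -0.5151, 0.6543]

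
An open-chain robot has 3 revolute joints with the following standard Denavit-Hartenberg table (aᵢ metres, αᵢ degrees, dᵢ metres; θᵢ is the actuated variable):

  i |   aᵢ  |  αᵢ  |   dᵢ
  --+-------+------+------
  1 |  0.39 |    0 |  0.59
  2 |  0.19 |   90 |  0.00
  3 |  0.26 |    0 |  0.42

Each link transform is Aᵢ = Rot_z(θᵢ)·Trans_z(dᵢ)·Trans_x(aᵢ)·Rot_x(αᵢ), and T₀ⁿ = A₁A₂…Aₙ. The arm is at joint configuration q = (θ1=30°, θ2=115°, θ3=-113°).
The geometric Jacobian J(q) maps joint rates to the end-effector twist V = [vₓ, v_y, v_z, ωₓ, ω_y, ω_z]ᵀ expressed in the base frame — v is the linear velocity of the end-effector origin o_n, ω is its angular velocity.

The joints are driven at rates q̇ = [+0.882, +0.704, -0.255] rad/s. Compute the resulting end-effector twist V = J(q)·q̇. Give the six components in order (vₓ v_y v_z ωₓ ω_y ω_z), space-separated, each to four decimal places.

-0.7481 0.5301 0.0259 -0.1463 -0.2089 1.5860

o_n = [0.5062, 0.5898, 0.3507]
J₁: ẑ×o_n = [-0.5898, 0.5062, 0.0000], ω = ẑ
J2: z=[0.0000, 0.0000, 1.0000] o=[0.3377, 0.1950, 0.5900] → [-0.3948, 0.1685, 0.0000, 0.0000, 0.0000, 1.0000]
J3: z=[0.5736, 0.8192, 0.0000] o=[0.1821, 0.3040, 0.5900] → [-0.1960, 0.1373, -0.1016, 0.5736, 0.8192, 0.0000]
V = J·q̇ = [-0.7481, 0.5301, 0.0259, -0.1463, -0.2089, 1.5860]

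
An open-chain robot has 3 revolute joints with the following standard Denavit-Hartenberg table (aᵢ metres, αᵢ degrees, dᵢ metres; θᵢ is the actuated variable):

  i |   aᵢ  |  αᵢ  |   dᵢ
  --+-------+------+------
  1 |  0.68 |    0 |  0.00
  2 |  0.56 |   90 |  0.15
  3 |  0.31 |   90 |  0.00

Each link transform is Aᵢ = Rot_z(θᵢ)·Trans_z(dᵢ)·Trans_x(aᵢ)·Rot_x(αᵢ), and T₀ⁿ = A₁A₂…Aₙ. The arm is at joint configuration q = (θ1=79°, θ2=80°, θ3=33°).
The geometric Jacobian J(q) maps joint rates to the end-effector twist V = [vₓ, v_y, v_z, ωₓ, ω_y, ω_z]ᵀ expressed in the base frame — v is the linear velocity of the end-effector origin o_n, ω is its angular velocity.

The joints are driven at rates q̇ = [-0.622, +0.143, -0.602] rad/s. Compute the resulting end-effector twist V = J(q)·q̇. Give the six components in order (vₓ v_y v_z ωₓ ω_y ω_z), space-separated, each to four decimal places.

o_n = [-0.6358, 0.9614, 0.3188]
J₁: ẑ×o_n = [-0.9614, -0.6358, 0.0000], ω = ẑ
J2: z=[0.0000, 0.0000, 1.0000] o=[0.1298, 0.6675, 0.0000] → [-0.2939, -0.7655, 0.0000, 0.0000, 0.0000, 1.0000]
J3: z=[0.3584, 0.9336, 0.0000] o=[-0.3931, 0.8682, 0.1500] → [0.1576, -0.0605, 0.2600, 0.3584, 0.9336, 0.0000]
V = J·q̇ = [0.4611, 0.3224, -0.1565, -0.2157, -0.5620, -0.4790]

0.4611 0.3224 -0.1565 -0.2157 -0.5620 -0.4790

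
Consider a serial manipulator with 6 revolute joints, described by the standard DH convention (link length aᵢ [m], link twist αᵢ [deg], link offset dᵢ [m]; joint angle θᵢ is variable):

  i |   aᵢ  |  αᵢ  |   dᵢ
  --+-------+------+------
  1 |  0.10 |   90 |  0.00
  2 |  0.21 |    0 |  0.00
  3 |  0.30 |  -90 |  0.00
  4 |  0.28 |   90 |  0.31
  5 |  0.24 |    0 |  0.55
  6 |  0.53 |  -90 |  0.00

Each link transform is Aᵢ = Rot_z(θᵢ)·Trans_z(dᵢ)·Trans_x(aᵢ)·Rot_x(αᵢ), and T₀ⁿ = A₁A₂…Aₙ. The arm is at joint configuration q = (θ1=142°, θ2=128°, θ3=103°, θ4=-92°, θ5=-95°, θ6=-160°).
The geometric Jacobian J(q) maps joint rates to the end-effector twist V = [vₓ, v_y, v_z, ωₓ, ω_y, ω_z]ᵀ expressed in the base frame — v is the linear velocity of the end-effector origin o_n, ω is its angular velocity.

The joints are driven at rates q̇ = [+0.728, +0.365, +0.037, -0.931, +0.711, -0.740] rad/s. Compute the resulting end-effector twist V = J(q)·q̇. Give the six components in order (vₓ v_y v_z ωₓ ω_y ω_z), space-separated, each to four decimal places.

o_n = [-0.3966, 0.4401, -0.0040]
J₁: ẑ×o_n = [-0.4401, -0.3966, 0.0000], ω = ẑ
J2: z=[0.6157, 0.7880, 0.0000] o=[-0.0788, 0.0616, 0.0000] → [-0.0031, 0.0025, 0.4835, 0.6157, 0.7880, 0.0000]
J3: z=[0.6157, 0.7880, 0.0000] o=[0.0231, -0.0180, 0.1655] → [-0.1335, 0.1043, 0.6128, 0.6157, 0.7880, 0.0000]
J4: z=[-0.6124, 0.4785, -0.6293] o=[0.1719, -0.1343, -0.0677] → [0.3919, 0.3967, -0.0798, -0.6124, 0.4785, -0.6293]
J5: z=[-0.5171, 0.3597, 0.7767] o=[0.1494, 0.2384, -0.2552] → [-0.0663, -0.2942, 0.0921, -0.5171, 0.3597, 0.7767]
J6: z=[-0.5171, 0.3597, 0.7767] o=[-0.0011, 0.3050, 0.3219] → [-0.2221, -0.4757, 0.0724, -0.5171, 0.3597, 0.7767]
V = J·q̇ = [-0.5742, -0.5105, 0.2853, 0.8326, -0.1391, 1.2914]

-0.5742 -0.5105 0.2853 0.8326 -0.1391 1.2914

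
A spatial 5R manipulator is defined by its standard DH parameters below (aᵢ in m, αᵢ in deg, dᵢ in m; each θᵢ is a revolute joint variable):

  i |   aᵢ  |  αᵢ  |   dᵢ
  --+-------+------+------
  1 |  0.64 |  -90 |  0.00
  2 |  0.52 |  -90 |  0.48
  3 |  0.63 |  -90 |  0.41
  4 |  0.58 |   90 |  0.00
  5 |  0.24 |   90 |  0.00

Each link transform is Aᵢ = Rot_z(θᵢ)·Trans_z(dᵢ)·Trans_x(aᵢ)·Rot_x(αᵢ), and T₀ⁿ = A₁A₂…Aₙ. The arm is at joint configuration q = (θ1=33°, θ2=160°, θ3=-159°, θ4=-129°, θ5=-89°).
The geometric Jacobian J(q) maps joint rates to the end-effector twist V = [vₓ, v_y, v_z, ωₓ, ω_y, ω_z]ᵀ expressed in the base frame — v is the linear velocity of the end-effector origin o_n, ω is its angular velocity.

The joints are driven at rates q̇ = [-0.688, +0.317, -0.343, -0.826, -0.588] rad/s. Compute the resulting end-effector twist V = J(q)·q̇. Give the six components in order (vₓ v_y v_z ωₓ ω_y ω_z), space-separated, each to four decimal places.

0.4556 -0.1014 -0.3447 0.7199 0.1213 -0.4154

o_n = [-0.0507, 0.3844, 0.7472]
J₁: ẑ×o_n = [-0.3844, -0.0507, 0.0000], ω = ẑ
J2: z=[-0.5446, 0.8387, 0.0000] o=[0.5367, 0.3486, 0.0000] → [0.6267, 0.4070, 0.4732, -0.5446, 0.8387, 0.0000]
J3: z=[-0.2868, -0.1863, 0.9397] o=[-0.1345, 0.4850, -0.1779] → [-0.0778, 0.3441, 0.0445, -0.2868, -0.1863, 0.9397]
J4: z=[-0.7909, 0.5996, -0.1226] o=[0.0885, 0.8990, 0.4086] → [0.1400, 0.2849, 0.4904, -0.7909, 0.5996, -0.1226]
J5: z=[-0.2396, -0.4877, -0.8395] o=[-0.2381, 0.5309, 0.7156] → [-0.1384, -0.1498, 0.1265, -0.2396, -0.4877, -0.8395]
V = J·q̇ = [0.4556, -0.1014, -0.3447, 0.7199, 0.1213, -0.4154]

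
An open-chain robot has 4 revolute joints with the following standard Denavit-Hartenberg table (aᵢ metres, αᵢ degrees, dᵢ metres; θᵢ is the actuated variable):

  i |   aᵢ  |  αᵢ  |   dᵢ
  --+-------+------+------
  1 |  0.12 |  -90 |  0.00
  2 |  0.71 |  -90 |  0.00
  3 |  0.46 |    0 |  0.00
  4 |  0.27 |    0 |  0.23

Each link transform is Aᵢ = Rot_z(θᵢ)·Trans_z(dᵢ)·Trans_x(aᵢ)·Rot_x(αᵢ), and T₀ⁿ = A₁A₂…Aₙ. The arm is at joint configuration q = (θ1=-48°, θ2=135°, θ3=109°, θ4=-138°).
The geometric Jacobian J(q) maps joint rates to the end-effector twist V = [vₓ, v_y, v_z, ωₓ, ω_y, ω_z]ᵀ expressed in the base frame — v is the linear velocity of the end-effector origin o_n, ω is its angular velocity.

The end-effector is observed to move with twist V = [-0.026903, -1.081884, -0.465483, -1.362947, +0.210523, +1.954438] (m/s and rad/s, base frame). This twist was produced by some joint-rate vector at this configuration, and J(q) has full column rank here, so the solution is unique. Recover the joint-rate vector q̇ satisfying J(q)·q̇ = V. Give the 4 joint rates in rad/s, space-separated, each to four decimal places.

o_n = [-0.6313, 0.2467, -0.4005]
J₁: ẑ×o_n = [-0.2467, -0.6313, 0.0000], ω = ẑ
J2: z=[0.7431, 0.6691, 0.0000] o=[0.0803, -0.0892, 0.0000] → [-0.2680, 0.2976, 0.7258, 0.7431, 0.6691, 0.0000]
J3: z=[-0.4731, 0.5255, 0.7071] o=[-0.2556, 0.2839, -0.5020] → [0.0797, -0.2176, 0.2150, -0.4731, 0.5255, 0.7071]
J4: z=[-0.4731, 0.5255, 0.7071] o=[-0.5080, -0.0858, -0.3961] → [-0.2374, -0.0892, -0.0926, -0.4731, 0.5255, 0.7071]
q̇ = J⁺·V = [0.8860, -0.8720, 0.9990, 0.5120]

0.8860 -0.8720 0.9990 0.5120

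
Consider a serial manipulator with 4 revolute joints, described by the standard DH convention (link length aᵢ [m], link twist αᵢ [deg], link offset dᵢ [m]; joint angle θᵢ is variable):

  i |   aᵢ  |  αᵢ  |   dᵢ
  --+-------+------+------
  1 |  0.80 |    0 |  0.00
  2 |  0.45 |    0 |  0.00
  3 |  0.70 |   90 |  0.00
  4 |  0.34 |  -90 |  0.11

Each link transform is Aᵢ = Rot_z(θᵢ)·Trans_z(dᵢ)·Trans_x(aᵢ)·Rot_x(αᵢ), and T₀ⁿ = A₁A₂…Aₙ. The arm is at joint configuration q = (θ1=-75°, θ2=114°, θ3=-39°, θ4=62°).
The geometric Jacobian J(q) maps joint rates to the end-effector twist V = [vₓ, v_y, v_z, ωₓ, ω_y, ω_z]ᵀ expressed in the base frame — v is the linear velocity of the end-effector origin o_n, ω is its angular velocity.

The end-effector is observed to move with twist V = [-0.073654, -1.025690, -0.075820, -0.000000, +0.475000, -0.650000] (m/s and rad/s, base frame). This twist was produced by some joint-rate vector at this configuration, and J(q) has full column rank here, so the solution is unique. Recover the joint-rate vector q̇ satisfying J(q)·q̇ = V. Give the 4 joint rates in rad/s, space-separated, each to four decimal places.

-0.5560 -0.4500 0.3560 -0.4750

o_n = [1.4164, -0.5995, 0.3002]
J₁: ẑ×o_n = [0.5995, 1.4164, -0.0000], ω = ẑ
J2: z=[0.0000, 0.0000, 1.0000] o=[0.2071, -0.7727, 0.0000] → [-0.1732, 1.2093, 0.0000, 0.0000, 0.0000, 1.0000]
J3: z=[0.0000, 0.0000, 1.0000] o=[0.5568, -0.4895, 0.0000] → [0.1100, 0.8596, -0.0000, 0.0000, 0.0000, 1.0000]
J4: z=[0.0000, -1.0000, 0.0000] o=[1.2568, -0.4895, 0.0000] → [-0.3002, -0.0000, 0.1596, 0.0000, -1.0000, 0.0000]
q̇ = J⁺·V = [-0.5560, -0.4500, 0.3560, -0.4750]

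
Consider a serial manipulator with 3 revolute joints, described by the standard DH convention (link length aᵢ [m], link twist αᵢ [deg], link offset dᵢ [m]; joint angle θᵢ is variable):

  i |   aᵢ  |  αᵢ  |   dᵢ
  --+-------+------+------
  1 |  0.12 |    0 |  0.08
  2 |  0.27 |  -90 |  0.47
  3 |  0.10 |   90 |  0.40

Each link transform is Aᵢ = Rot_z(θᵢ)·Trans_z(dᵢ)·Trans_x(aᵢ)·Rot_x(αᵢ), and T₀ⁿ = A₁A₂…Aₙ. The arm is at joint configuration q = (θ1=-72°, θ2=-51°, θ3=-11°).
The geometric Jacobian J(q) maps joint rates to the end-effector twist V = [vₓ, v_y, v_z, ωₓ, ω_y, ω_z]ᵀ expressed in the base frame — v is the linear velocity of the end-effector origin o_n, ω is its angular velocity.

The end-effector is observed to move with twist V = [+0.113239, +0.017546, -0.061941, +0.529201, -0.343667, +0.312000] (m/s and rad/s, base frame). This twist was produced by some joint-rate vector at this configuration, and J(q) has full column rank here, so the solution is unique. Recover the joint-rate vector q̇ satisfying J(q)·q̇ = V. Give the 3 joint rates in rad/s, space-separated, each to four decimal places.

-0.3900 0.7020 0.6310

o_n = [0.1720, -0.6407, 0.5691]
J₁: ẑ×o_n = [0.6407, 0.1720, -0.0000], ω = ẑ
J2: z=[0.0000, 0.0000, 1.0000] o=[0.0371, -0.1141, 0.0800] → [0.5266, 0.1350, -0.0000, 0.0000, 0.0000, 1.0000]
J3: z=[0.8387, -0.5446, 0.0000] o=[-0.1100, -0.3406, 0.5500] → [-0.0104, -0.0160, -0.0982, 0.8387, -0.5446, 0.0000]
q̇ = J⁺·V = [-0.3900, 0.7020, 0.6310]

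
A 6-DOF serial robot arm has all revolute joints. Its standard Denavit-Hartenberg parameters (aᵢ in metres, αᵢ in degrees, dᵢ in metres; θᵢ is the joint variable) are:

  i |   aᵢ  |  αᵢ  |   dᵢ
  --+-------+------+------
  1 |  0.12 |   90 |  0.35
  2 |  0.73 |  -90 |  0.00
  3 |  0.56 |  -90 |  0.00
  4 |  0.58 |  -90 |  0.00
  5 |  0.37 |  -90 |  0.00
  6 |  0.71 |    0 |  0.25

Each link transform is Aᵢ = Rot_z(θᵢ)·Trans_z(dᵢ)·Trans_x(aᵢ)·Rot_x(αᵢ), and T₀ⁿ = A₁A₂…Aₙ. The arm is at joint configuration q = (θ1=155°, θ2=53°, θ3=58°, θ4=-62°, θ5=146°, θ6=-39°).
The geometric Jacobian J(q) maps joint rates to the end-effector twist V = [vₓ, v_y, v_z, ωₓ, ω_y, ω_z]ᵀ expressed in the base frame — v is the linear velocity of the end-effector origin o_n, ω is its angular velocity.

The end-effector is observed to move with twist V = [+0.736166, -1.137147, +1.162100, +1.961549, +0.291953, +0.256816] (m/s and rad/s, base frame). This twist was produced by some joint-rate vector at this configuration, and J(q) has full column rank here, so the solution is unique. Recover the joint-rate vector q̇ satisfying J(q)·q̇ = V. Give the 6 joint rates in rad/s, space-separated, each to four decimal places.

0.8230 0.8540 0.8800 0.5570 -0.9040 0.6560

o_n = [-1.4589, 0.1096, 1.1829]
J₁: ẑ×o_n = [-0.1096, -1.4589, 0.0000], ω = ẑ
J2: z=[0.4226, 0.9063, 0.0000] o=[-0.1088, 0.0507, 0.3500] → [0.7549, -0.3520, 1.2485, 0.4226, 0.9063, 0.0000]
J3: z=[0.7238, -0.3375, 0.6018] o=[-0.5069, 0.2364, 0.9330] → [-0.0081, -0.7538, -0.4130, 0.7238, -0.3375, 0.6018]
J4: z=[0.2386, -0.6960, -0.6773] o=[-0.8695, -0.1186, 1.1700] → [0.1456, 0.3961, -0.3557, 0.2386, -0.6960, -0.6773]
J5: z=[-0.9115, -0.4012, 0.0911] o=[-0.6751, -0.4640, 1.5934] → [0.1124, -0.4456, -0.8372, -0.9115, -0.4012, 0.0911]
J6: z=[0.0104, -0.2439, -0.9697] o=[-0.8273, -0.1373, 1.5096] → [0.3192, 0.6159, -0.1515, 0.0104, -0.2439, -0.9697]
q̇ = J⁺·V = [0.8230, 0.8540, 0.8800, 0.5570, -0.9040, 0.6560]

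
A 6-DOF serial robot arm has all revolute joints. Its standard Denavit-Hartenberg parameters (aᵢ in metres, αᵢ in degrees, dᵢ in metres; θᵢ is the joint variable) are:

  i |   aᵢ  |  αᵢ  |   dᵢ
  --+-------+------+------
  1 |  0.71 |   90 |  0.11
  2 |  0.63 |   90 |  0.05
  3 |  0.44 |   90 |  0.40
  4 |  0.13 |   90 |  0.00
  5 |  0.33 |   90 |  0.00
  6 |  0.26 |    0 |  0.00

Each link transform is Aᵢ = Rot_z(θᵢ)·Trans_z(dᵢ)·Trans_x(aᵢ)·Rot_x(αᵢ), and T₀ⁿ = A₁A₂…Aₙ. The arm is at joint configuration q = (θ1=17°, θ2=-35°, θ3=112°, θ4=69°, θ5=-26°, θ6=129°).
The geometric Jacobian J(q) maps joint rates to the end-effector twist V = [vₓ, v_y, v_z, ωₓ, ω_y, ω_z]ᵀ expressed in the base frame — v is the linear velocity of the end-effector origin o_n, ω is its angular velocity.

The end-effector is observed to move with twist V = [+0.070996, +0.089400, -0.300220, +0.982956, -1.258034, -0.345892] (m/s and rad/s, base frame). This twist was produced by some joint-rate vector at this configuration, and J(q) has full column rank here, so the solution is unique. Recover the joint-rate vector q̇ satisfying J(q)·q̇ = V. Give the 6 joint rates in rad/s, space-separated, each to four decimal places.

o_n = [0.7870, -0.4897, -0.5381]
J₁: ẑ×o_n = [0.4897, 0.7870, -0.0000], ω = ẑ
J2: z=[0.2924, -0.9563, 0.0000] o=[0.6790, 0.2076, 0.1100] → [0.6198, 0.1895, -0.1006, 0.2924, -0.9563, 0.0000]
J3: z=[-0.5485, -0.1677, -0.8192] o=[1.1871, 0.3107, -0.2514] → [-0.6075, 0.1705, 0.3719, -0.5485, -0.1677, -0.8192]
J4: z=[0.8358, -0.1362, -0.5318] o=[0.9579, -0.1860, -0.4845] → [-0.1542, 0.1357, -0.2771, 0.8358, -0.1362, -0.5318]
J5: z=[0.1757, -0.8514, 0.4942] o=[0.8903, -0.2519, -0.5739] → [0.0871, -0.0573, -0.1297, 0.1757, -0.8514, 0.4942]
J6: z=[-0.5233, 0.3444, 0.7795] o=[0.6151, -0.3824, -0.7009] → [0.1397, 0.2192, -0.0031, -0.5233, 0.3444, 0.7795]
q̇ = J⁺·V = [0.0260, 0.3620, 0.1180, 0.7450, 0.7890, -0.3450]

0.0260 0.3620 0.1180 0.7450 0.7890 -0.3450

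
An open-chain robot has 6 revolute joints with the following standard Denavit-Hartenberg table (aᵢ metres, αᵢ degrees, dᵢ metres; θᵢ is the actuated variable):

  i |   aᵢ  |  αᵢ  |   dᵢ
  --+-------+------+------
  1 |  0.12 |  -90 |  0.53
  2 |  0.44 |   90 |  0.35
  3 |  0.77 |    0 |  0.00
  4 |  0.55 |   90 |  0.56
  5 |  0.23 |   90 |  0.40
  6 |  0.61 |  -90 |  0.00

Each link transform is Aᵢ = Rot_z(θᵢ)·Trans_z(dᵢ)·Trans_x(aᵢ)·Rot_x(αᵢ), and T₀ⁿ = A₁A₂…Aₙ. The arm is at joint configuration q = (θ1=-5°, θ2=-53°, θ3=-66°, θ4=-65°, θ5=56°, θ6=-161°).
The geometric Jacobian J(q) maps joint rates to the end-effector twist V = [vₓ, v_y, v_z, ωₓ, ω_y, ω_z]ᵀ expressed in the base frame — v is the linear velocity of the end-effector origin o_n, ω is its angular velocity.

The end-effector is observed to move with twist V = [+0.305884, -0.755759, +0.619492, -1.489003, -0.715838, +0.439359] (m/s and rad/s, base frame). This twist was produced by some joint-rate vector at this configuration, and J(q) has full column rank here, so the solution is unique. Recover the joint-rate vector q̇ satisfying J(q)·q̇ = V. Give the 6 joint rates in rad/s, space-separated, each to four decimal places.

o_n = [0.0804, -0.4989, 0.9876]
J₁: ẑ×o_n = [0.4989, 0.0804, -0.0000], ω = ẑ
J2: z=[0.0872, 0.9962, 0.0000] o=[0.1195, -0.0105, 0.5300] → [0.4558, -0.0399, -0.0036, 0.0872, 0.9962, 0.0000]
J3: z=[-0.7956, 0.0696, 0.6018] o=[0.4138, 0.3151, 0.8814] → [0.4973, -0.1162, 0.6709, -0.7956, 0.0696, 0.6018]
J4: z=[-0.7956, 0.0696, 0.6018] o=[0.5403, -0.4020, 1.1315] → [0.0483, -0.3913, 0.1091, -0.7956, 0.0696, 0.6018]
J5: z=[-0.3953, 0.6931, -0.6027] o=[-0.1577, -0.7577, 1.1804] → [0.0223, -0.2197, -0.2673, -0.3953, 0.6931, -0.6027]
J6: z=[0.0643, -0.6337, -0.7709] o=[-0.5266, -0.5594, 0.9866] → [0.0460, -0.4680, 0.3885, 0.0643, -0.6337, -0.7709]
q̇ = J⁺·V = [0.5810, -0.9530, 0.7420, 0.6800, 0.8030, 0.6660]

0.5810 -0.9530 0.7420 0.6800 0.8030 0.6660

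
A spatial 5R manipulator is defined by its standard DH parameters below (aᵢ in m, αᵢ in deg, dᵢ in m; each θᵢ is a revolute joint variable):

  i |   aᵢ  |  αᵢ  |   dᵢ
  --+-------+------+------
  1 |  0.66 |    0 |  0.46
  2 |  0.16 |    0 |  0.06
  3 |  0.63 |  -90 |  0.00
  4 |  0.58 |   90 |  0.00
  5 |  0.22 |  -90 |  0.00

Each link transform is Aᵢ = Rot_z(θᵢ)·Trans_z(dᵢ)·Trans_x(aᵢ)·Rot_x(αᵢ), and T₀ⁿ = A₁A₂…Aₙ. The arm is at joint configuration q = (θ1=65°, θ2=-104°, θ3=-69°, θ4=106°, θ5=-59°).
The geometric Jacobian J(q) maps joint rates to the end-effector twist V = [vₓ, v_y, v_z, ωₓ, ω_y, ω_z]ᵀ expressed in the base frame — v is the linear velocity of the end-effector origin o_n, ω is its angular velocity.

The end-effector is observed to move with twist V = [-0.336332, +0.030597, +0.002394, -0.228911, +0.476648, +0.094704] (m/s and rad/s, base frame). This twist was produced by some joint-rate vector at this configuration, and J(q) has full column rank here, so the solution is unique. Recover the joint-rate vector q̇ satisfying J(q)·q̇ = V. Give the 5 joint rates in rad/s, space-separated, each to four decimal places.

0.5090 0.4640 -0.9880 -0.3650 -0.3980

o_n = [0.0883, 0.1383, -0.1465]
J₁: ẑ×o_n = [-0.1383, 0.0883, 0.0000], ω = ẑ
J2: z=[0.0000, 0.0000, 1.0000] o=[0.2789, 0.5982, 0.4600] → [0.4598, -0.1906, 0.0000, 0.0000, 0.0000, 1.0000]
J3: z=[0.0000, 0.0000, 1.0000] o=[0.4033, 0.4975, 0.5200] → [0.3591, -0.3150, 0.0000, 0.0000, 0.0000, 1.0000]
J4: z=[0.9511, -0.3090, 0.0000] o=[0.2086, -0.1017, 0.5200] → [0.2059, 0.6338, 0.1911, 0.9511, -0.3090, 0.0000]
J5: z=[-0.2970, -0.9142, -0.2756] o=[0.2580, 0.0504, -0.0375] → [0.1238, 0.0144, -0.1813, -0.2970, -0.9142, -0.2756]
q̇ = J⁺·V = [0.5090, 0.4640, -0.9880, -0.3650, -0.3980]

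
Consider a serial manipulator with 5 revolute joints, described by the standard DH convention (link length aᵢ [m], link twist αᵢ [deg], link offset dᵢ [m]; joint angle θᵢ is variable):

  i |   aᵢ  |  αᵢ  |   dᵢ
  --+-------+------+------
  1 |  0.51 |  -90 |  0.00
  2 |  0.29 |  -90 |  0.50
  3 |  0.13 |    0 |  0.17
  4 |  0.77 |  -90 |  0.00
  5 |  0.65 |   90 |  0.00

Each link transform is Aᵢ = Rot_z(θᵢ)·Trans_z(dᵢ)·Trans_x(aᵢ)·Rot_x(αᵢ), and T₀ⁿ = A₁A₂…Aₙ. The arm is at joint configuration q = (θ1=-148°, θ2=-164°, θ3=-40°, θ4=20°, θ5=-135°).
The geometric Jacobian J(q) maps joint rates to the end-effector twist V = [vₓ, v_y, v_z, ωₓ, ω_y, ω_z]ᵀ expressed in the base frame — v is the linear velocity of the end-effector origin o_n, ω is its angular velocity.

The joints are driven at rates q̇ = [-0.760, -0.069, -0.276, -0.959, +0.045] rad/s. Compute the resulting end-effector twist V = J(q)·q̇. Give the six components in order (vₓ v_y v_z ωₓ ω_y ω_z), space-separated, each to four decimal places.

-0.3152 -0.6367 -0.0505 0.2423 0.2826 -1.9429

o_n = [0.3412, -0.6001, 0.7930]
J₁: ẑ×o_n = [0.6001, 0.3412, -0.0000], ω = ẑ
J2: z=[0.5299, -0.8480, 0.0000] o=[-0.4325, -0.2703, 0.0000] → [-0.6725, -0.4202, 0.4813, 0.5299, -0.8480, 0.0000]
J3: z=[-0.2338, -0.1461, 0.9613] o=[0.0689, -0.5466, 0.0799] → [-0.0527, 0.4284, 0.0523, -0.2338, -0.1461, 0.9613]
J4: z=[-0.2338, -0.1461, 0.9613] o=[0.1546, -0.5915, 0.2708] → [-0.0680, 0.3014, 0.0293, -0.2338, -0.1461, 0.9613]
J5: z=[-0.2191, 0.9711, 0.0943] o=[0.8840, -0.4463, 0.4702] → [0.3279, 0.0196, 0.5609, -0.2191, 0.9711, 0.0943]
V = J·q̇ = [-0.3152, -0.6367, -0.0505, 0.2423, 0.2826, -1.9429]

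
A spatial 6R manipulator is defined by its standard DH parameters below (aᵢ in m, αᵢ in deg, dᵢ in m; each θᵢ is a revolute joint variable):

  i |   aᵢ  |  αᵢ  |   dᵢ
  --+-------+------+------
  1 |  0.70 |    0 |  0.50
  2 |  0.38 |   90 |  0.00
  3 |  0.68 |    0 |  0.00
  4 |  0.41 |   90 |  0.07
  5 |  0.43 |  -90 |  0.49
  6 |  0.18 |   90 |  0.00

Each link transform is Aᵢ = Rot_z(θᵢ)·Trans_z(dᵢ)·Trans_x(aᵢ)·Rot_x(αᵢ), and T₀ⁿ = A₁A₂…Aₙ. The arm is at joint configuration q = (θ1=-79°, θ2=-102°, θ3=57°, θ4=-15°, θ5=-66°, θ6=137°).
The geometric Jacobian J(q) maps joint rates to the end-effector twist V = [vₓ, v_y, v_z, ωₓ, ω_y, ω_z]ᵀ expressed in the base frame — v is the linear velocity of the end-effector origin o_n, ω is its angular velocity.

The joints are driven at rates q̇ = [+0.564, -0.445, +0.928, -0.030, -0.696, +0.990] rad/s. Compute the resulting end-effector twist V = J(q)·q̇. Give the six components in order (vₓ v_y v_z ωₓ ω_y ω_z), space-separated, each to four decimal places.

1.1031 -0.0761 0.6621 -0.1837 1.3041 1.2414

o_n = [-1.2607, -0.8654, 1.1529]
J₁: ẑ×o_n = [0.8654, -1.2607, 0.0000], ω = ẑ
J2: z=[0.0000, 0.0000, 1.0000] o=[0.1336, -0.6871, 0.5000] → [0.1783, -1.3943, 0.0000, 0.0000, 0.0000, 1.0000]
J3: z=[0.0175, 0.9998, 0.0000] o=[-0.2464, -0.6805, 0.5000] → [0.6528, -0.0114, 1.0110, 0.0175, 0.9998, 0.0000]
J4: z=[0.0175, 0.9998, 0.0000] o=[-0.6167, -0.6740, 1.0703] → [0.0826, -0.0014, 0.6406, 0.0175, 0.9998, 0.0000]
J5: z=[-0.6690, 0.0117, -0.7431] o=[-0.9201, -0.5987, 1.3446] → [-0.2004, 0.1249, 0.1824, -0.6690, 0.0117, -0.7431]
J6: z=[-0.6717, 0.4185, 0.6113] o=[-1.3847, -0.9835, 1.0975] → [-0.0490, 0.1130, -0.1312, -0.6717, 0.4185, 0.6113]
V = J·q̇ = [1.1031, -0.0761, 0.6621, -0.1837, 1.3041, 1.2414]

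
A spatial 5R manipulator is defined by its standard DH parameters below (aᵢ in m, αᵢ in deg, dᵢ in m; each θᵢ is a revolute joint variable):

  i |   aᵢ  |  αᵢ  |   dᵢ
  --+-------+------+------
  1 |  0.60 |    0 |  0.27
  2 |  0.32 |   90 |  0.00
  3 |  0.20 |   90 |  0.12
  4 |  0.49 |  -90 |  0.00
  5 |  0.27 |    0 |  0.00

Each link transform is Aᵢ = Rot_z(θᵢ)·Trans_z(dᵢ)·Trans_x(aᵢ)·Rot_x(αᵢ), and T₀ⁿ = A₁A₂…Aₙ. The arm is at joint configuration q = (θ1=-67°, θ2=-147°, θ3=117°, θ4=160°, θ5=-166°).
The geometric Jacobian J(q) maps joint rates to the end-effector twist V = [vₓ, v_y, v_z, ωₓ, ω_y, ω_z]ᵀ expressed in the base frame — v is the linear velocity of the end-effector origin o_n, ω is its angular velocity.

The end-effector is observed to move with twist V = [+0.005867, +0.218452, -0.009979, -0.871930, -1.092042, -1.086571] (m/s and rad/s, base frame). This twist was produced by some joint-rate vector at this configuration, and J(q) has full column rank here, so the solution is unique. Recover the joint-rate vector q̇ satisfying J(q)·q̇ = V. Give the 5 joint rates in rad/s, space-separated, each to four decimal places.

-0.3410 -0.5540 -0.7840 0.0130 0.6480

o_n = [0.0262, -0.1731, 0.2869]
J₁: ẑ×o_n = [0.1731, 0.0262, -0.0000], ω = ẑ
J2: z=[0.0000, 0.0000, 1.0000] o=[0.2344, -0.5523, 0.2700] → [-0.3792, -0.2082, 0.0000, 0.0000, 0.0000, 1.0000]
J3: z=[0.5592, 0.8290, 0.0000] o=[-0.0309, -0.3734, 0.2700] → [0.0140, -0.0095, 0.0647, 0.5592, 0.8290, 0.0000]
J4: z=[-0.7387, 0.4982, 0.4540] o=[0.1115, -0.3247, 0.4482] → [-0.1492, -0.1578, -0.0695, -0.7387, 0.4982, 0.4540]
J5: z=[-0.6542, -0.6922, -0.3047] o=[0.0319, -0.0688, 0.0379] → [-0.2041, 0.1646, 0.0642, -0.6542, -0.6922, -0.3047]
q̇ = J⁺·V = [-0.3410, -0.5540, -0.7840, 0.0130, 0.6480]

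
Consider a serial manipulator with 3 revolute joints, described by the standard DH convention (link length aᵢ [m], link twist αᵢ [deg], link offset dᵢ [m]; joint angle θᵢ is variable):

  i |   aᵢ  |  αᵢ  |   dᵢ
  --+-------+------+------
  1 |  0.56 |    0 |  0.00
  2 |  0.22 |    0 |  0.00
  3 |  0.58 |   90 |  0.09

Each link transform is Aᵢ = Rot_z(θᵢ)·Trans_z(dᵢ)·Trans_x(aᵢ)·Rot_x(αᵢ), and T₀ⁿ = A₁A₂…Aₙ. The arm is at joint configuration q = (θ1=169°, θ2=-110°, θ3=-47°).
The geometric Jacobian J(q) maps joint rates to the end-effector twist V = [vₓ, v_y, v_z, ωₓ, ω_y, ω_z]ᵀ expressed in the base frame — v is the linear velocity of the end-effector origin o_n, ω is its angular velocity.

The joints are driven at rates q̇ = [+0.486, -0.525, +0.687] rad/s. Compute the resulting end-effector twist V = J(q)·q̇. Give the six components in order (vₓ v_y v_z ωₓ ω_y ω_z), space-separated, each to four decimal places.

-0.1227 0.0960 0.0000 0.0000 0.0000 0.6480

o_n = [0.1309, 0.4160, 0.0900]
J₁: ẑ×o_n = [-0.4160, 0.1309, 0.0000], ω = ẑ
J2: z=[0.0000, 0.0000, 1.0000] o=[-0.5497, 0.1069, 0.0000] → [-0.3092, 0.6806, 0.0000, 0.0000, 0.0000, 1.0000]
J3: z=[0.0000, 0.0000, 1.0000] o=[-0.4364, 0.2954, 0.0000] → [-0.1206, 0.5673, 0.0000, 0.0000, 0.0000, 1.0000]
V = J·q̇ = [-0.1227, 0.0960, 0.0000, 0.0000, 0.0000, 0.6480]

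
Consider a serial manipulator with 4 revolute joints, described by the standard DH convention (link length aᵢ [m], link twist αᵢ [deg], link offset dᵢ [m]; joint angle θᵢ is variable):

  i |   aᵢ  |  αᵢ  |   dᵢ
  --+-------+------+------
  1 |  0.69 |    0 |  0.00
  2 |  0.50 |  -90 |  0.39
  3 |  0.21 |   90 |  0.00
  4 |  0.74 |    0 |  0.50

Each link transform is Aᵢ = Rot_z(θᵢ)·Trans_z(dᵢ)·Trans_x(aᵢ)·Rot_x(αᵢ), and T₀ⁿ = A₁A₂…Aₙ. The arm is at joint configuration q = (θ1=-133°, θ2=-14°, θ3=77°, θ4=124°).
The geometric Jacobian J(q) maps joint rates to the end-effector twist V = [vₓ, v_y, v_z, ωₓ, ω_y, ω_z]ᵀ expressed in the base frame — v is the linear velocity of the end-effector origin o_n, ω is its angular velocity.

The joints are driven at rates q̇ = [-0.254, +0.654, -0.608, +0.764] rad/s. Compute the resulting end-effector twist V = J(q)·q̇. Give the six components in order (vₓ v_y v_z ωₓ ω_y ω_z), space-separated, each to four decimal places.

0.3576 0.3630 0.7250 -0.9555 0.1045 0.5719

o_n = [-0.9259, -1.5318, 0.7011]
J₁: ẑ×o_n = [1.5318, -0.9259, 0.0000], ω = ẑ
J2: z=[0.0000, 0.0000, 1.0000] o=[-0.4706, -0.5046, 0.0000] → [1.0272, -0.4553, 0.0000, 0.0000, 0.0000, 1.0000]
J3: z=[0.5446, -0.8387, 0.0000] o=[-0.8899, -0.7770, 0.3900] → [-0.2609, -0.1694, -0.4413, 0.5446, -0.8387, 0.0000]
J4: z=[-0.8172, -0.5307, 0.2250] o=[-0.9295, -0.8027, 0.1854] → [-0.1096, 0.4222, 0.5978, -0.8172, -0.5307, 0.2250]
V = J·q̇ = [0.3576, 0.3630, 0.7250, -0.9555, 0.1045, 0.5719]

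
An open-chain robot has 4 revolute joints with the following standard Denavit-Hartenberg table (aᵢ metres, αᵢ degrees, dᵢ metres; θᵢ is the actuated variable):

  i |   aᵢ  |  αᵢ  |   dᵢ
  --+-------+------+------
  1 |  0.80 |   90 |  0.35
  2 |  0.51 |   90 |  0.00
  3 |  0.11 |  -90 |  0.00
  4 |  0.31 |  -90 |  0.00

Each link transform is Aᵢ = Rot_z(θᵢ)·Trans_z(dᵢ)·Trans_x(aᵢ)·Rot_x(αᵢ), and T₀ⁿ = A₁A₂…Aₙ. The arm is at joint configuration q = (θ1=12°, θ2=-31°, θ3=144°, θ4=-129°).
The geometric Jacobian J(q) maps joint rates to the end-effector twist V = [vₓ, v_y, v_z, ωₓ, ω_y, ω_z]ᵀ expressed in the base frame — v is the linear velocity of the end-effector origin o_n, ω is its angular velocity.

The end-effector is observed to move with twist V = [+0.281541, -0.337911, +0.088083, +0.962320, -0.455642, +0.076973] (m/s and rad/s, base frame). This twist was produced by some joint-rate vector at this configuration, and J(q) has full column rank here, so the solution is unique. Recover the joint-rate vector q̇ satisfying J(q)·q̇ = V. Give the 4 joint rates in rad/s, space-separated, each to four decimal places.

-0.4760 0.0390 -0.9100 -0.7500

o_n = [1.1361, 0.2926, -0.1546]
J₁: ẑ×o_n = [-0.2926, 1.1361, 0.0000], ω = ẑ
J2: z=[0.2079, -0.9781, 0.0000] o=[0.7825, 0.1663, 0.3500] → [0.4936, 0.1049, 0.3721, 0.2079, -0.9781, 0.0000]
J3: z=[-0.5038, -0.1071, -0.8572] o=[1.2101, 0.2572, 0.0873] → [0.0562, -0.0584, -0.0258, -0.5038, -0.1071, -0.8572]
J4: z=[-0.6610, 0.6866, 0.3027] o=[1.1489, 0.1781, 0.1332] → [-0.2323, -0.1941, -0.0668, -0.6610, 0.6866, 0.3027]
q̇ = J⁺·V = [-0.4760, 0.0390, -0.9100, -0.7500]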